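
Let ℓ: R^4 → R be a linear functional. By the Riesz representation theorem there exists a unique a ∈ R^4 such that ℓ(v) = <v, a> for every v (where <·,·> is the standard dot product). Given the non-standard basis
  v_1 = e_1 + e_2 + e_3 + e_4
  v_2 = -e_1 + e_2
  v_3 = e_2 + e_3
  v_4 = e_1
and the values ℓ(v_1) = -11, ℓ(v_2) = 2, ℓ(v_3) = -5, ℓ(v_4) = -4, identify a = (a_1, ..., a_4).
a = (-4, -2, -3, -2)

Write a = (a_1, ..., a_4) in the standard basis. For each basis vector v_i, ℓ(v_i) = <v_i, a> is a linear equation in the a_j's. Collect the n equations into a matrix system V a = ℓ, where row i of V is v_i (expressed in the standard basis). Since V is invertible (lower-triangular with 1s on the diagonal, up to permutation), solve by back-substitution:
  V =
[[1, 1, 1, 1],
 [-1, 1, 0, 0],
 [0, 1, 1, 0],
 [1, 0, 0, 0]]
  V a = (-11, 2, -5, -4)
Solving gives a = (-4, -2, -3, -2).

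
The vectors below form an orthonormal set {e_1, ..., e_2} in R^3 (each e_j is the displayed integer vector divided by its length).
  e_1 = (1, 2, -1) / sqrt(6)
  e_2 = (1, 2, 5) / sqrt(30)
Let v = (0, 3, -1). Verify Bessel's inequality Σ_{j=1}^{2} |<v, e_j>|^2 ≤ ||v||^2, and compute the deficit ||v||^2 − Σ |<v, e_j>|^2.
Σ |<v, e_j>|^2 = 41/5; ||v||^2 = 10; deficit = 9/5

Write each e_j = u_j / sqrt(<u_j, u_j>) where u_j is the displayed integer vector. Then <v, e_j> = <v, u_j> / sqrt(<u_j, u_j>), so |<v, e_j>|^2 = <v, u_j>^2 / <u_j, u_j>.
Coefficients: <v, e_1> = 7/sqrt(6), <v, e_2> = 1/sqrt(30).
Square and sum: Σ |<v, e_j>|^2 = 41/5.
Compute ||v||^2 = v·v = 10.
Deficit = 10 − 41/5 = 9/5 ≥ 0, confirming Bessel's inequality. (The deficit equals ||v − Σ <v,e_j> e_j||^2, the squared distance from v to span{e_j}.)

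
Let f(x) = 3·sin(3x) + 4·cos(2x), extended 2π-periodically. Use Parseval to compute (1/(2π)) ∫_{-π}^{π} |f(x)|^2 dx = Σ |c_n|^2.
Σ |c_n|^2 = 25/2

Expand |f|^2 and use orthogonality of {sin(nx), cos(mx)} on [-π, π]:
  ∫_{-π}^{π} sin(nx)^2 dx = π, ∫ cos(mx)^2 dx = π, and cross terms integrate to 0.
So ∫_{-π}^{π} f(x)^2 dx = 3^2 · π + 4^2 · π = (9 + 16)π.
Divide by 2π: (9 + 16)/2 = 25/2.
By Parseval, this equals Σ |c_n|^2.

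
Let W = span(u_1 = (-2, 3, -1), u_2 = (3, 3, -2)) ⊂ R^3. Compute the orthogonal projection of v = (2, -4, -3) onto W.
proj_W(v) = (767/283, -663/283, 156/283)

Set up U = [u_1 | ... | u_2] ∈ R^(3×2). The projector onto W = col(U) is P = U (U^T U)^(-1) U^T.
Compute U^T U =
  [14, 5]
  [5, 22],
and U^T v = (-13, 0).
Solve U^T U · c = U^T v for the coefficients: c = (-286/283, 65/283). The projection is proj_W(v) = U c.
Check: (v - proj_W(v)) · u_1 = 0  (should be 0).
Check: (v - proj_W(v)) · u_2 = 0  (should be 0).
Result: proj_W(v) = (767/283, -663/283, 156/283).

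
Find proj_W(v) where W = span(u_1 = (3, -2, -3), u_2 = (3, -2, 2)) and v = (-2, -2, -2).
proj_W(v) = (-6/13, 4/13, -2)

Set up U = [u_1 | ... | u_2] ∈ R^(3×2). The projector onto W = col(U) is P = U (U^T U)^(-1) U^T.
Compute U^T U =
  [22, 7]
  [7, 17],
and U^T v = (4, -6).
Solve U^T U · c = U^T v for the coefficients: c = (22/65, -32/65). The projection is proj_W(v) = U c.
Check: (v - proj_W(v)) · u_1 = 0  (should be 0).
Check: (v - proj_W(v)) · u_2 = 0  (should be 0).
Result: proj_W(v) = (-6/13, 4/13, -2).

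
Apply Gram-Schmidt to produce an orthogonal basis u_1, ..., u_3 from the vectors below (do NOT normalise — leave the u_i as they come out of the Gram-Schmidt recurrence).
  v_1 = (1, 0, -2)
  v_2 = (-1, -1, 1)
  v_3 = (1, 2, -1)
Orthogonal basis:
  u_1 = (1, 0, -2)
  u_2 = (-2/5, -1, -1/5)
  u_3 = (-1/3, 1/6, -1/6)

Apply the Gram-Schmidt recurrence
  u_1 = v_1
  u_i = v_i − Σ_{j<i} ((v_i · u_j) / (u_j · u_j)) · u_j.

Step by step this gives:
  u_1 = (1, 0, -2)
  u_2 = (-2/5, -1, -1/5)
  u_3 = (-1/3, 1/6, -1/6)

Orthogonality check:
  u_2 · u_1 = 0 (should be 0)
  u_3 · u_1 = 0 (should be 0)
  u_3 · u_2 = 0 (should be 0)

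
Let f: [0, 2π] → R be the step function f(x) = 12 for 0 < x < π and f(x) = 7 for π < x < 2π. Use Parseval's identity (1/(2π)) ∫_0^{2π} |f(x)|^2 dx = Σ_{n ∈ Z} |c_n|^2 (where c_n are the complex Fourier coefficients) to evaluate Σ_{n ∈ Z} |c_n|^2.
Σ |c_n|^2 = 193/2

Parseval equates the L^2 energy of f (normalised by 1/(2π)) with the ℓ^2 sum of its Fourier coefficients: (1/(2π)) ∫_0^{2π} |f|^2 = Σ |c_n|^2.
Compute the left side: (1/(2π)) [∫_0^π 12^2 dx + ∫_π^{2π} 7^2 dx] = (1/(2π)) · (144π + 49π) = (144 + 49)/2 = 193/2.
So Σ_{n ∈ Z} |c_n|^2 = 193/2.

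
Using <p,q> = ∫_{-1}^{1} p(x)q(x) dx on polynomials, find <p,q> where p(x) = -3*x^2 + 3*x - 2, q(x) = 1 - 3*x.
<p,q> = -12

Expand the product: p(x)·q(x) = 9*x^3 - 12*x^2 + 9*x - 2.
∫_{-1}^{1} of each monomial x^k gives [2/(k+1) if k even, 0 if k odd]. Integrating term-by-term (or equivalently evaluating the antiderivative F(x) = 9*x^4/4 - 4*x^3 + 9*x^2/2 - 2*x at the endpoints):
  F(1) − F(−1) = 3/4 − (51/4) = -12.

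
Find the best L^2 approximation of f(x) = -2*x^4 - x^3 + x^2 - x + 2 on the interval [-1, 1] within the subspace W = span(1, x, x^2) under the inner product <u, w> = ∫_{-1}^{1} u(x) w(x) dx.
g(x) = -5*x^2/7 - 8*x/5 + 76/35

The best approximation g ∈ W is the orthogonal projection of f onto W. Writing g = a_0 + a_1 x + a_2 x^2, the coefficients solve the normal equations G · a = b where
  G_{ij} = <φ_i, φ_j> and b_i = <f, φ_i>, with φ_0 = 1, φ_1 = x, φ_2 = x^2.
G =
  [2, 0, 2/3]
  [0, 2/3, 0]
  [2/3, 0, 2/5],
b = (58/15, -16/15, 122/105).
Solving gives a_0 = 76/35, a_1 = -8/5, a_2 = -5/7, so
  g(x) = -5*x^2/7 - 8*x/5 + 76/35.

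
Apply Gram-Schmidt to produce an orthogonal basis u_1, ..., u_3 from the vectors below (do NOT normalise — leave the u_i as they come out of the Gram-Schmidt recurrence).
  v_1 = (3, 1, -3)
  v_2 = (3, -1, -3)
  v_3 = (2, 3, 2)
Orthogonal basis:
  u_1 = (3, 1, -3)
  u_2 = (6/19, -36/19, -6/19)
  u_3 = (2, 0, 2)

Apply the Gram-Schmidt recurrence
  u_1 = v_1
  u_i = v_i − Σ_{j<i} ((v_i · u_j) / (u_j · u_j)) · u_j.

Step by step this gives:
  u_1 = (3, 1, -3)
  u_2 = (6/19, -36/19, -6/19)
  u_3 = (2, 0, 2)

Orthogonality check:
  u_2 · u_1 = 0 (should be 0)
  u_3 · u_1 = 0 (should be 0)
  u_3 · u_2 = 0 (should be 0)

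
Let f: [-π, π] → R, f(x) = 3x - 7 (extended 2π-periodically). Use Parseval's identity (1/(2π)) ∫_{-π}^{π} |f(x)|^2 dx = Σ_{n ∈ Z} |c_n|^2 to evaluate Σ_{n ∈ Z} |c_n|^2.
Σ |c_n|^2 = 3π^2 + 49

Expand and integrate term by term over [-π, π]:
  ∫ (3x)^2 dx = 9·(2π^3/3); ∫ 2·3·(-7)·x dx = 0 (odd integrand); ∫ (-7)^2 dx = 49·2π.
So (1/(2π)) ∫_{-π}^{π} (3x - 7)^2 dx = 9π^2/3 + 49 = 3π^2 + 49.
Parseval ⇒ Σ |c_n|^2 = 3π^2 + 49.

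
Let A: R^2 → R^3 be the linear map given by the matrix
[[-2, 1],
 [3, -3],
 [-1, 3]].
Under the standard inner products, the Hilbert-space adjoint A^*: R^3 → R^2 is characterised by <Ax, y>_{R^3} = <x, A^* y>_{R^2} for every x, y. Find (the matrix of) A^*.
A^* = A^T =
[[-2, 3, -1],
 [1, -3, 3]]

For real matrices with standard dot products, the defining identity <Ax, y> = <x, A^* y> gives (Ax)^T y = x^T (A^*) y, i.e. x^T A^T y = x^T (A^*) y. Since this holds for all x, y, we must have A^* = A^T. Therefore
A^* =
[[-2, 3, -1],
 [1, -3, 3]].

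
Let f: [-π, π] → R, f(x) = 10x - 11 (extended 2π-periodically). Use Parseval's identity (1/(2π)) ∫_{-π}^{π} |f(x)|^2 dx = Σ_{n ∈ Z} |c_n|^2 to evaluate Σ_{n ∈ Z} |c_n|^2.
Σ |c_n|^2 = 100π^2/3 + 121

Expand and integrate term by term over [-π, π]:
  ∫ (10x)^2 dx = 100·(2π^3/3); ∫ 2·10·(-11)·x dx = 0 (odd integrand); ∫ (-11)^2 dx = 121·2π.
So (1/(2π)) ∫_{-π}^{π} (10x - 11)^2 dx = 100π^2/3 + 121 = 100π^2/3 + 121.
Parseval ⇒ Σ |c_n|^2 = 100π^2/3 + 121.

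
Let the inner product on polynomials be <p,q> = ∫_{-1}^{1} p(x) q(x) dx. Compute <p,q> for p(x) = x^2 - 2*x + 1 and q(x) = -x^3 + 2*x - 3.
<p,q> = -148/15

Expand the product: p(x)·q(x) = -x^5 + 2*x^4 + x^3 - 7*x^2 + 8*x - 3.
∫_{-1}^{1} of each monomial x^k gives [2/(k+1) if k even, 0 if k odd]. Integrating term-by-term (or equivalently evaluating the antiderivative F(x) = -x^6/6 + 2*x^5/5 + x^4/4 - 7*x^3/3 + 4*x^2 - 3*x at the endpoints):
  F(1) − F(−1) = -17/20 − (541/60) = -148/15.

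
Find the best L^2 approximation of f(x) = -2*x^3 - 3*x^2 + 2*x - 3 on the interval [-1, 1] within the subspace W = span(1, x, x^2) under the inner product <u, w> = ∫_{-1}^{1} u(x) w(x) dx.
g(x) = -3*x^2 + 4*x/5 - 3

The best approximation g ∈ W is the orthogonal projection of f onto W. Writing g = a_0 + a_1 x + a_2 x^2, the coefficients solve the normal equations G · a = b where
  G_{ij} = <φ_i, φ_j> and b_i = <f, φ_i>, with φ_0 = 1, φ_1 = x, φ_2 = x^2.
G =
  [2, 0, 2/3]
  [0, 2/3, 0]
  [2/3, 0, 2/5],
b = (-8, 8/15, -16/5).
Solving gives a_0 = -3, a_1 = 4/5, a_2 = -3, so
  g(x) = -3*x^2 + 4*x/5 - 3.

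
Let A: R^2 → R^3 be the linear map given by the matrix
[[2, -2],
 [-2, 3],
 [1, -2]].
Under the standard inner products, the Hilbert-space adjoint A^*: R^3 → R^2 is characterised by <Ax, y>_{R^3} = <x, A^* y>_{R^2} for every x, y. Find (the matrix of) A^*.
A^* = A^T =
[[2, -2, 1],
 [-2, 3, -2]]

For real matrices with standard dot products, the defining identity <Ax, y> = <x, A^* y> gives (Ax)^T y = x^T (A^*) y, i.e. x^T A^T y = x^T (A^*) y. Since this holds for all x, y, we must have A^* = A^T. Therefore
A^* =
[[2, -2, 1],
 [-2, 3, -2]].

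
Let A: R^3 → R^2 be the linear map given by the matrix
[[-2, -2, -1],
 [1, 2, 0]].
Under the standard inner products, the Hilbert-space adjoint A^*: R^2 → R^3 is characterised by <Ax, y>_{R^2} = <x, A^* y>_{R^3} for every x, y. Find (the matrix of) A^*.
A^* = A^T =
[[-2, 1],
 [-2, 2],
 [-1, 0]]

For real matrices with standard dot products, the defining identity <Ax, y> = <x, A^* y> gives (Ax)^T y = x^T (A^*) y, i.e. x^T A^T y = x^T (A^*) y. Since this holds for all x, y, we must have A^* = A^T. Therefore
A^* =
[[-2, 1],
 [-2, 2],
 [-1, 0]].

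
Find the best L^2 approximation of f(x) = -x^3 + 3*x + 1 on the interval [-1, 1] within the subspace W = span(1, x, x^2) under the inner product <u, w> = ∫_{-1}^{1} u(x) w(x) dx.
g(x) = 12*x/5 + 1

The best approximation g ∈ W is the orthogonal projection of f onto W. Writing g = a_0 + a_1 x + a_2 x^2, the coefficients solve the normal equations G · a = b where
  G_{ij} = <φ_i, φ_j> and b_i = <f, φ_i>, with φ_0 = 1, φ_1 = x, φ_2 = x^2.
G =
  [2, 0, 2/3]
  [0, 2/3, 0]
  [2/3, 0, 2/5],
b = (2, 8/5, 2/3).
Solving gives a_0 = 1, a_1 = 12/5, a_2 = 0, so
  g(x) = 12*x/5 + 1.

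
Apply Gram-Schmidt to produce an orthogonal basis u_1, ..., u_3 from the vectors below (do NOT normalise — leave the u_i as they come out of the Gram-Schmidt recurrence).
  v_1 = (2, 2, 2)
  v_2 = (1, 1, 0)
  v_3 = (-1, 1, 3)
Orthogonal basis:
  u_1 = (2, 2, 2)
  u_2 = (1/3, 1/3, -2/3)
  u_3 = (-1, 1, 0)

Apply the Gram-Schmidt recurrence
  u_1 = v_1
  u_i = v_i − Σ_{j<i} ((v_i · u_j) / (u_j · u_j)) · u_j.

Step by step this gives:
  u_1 = (2, 2, 2)
  u_2 = (1/3, 1/3, -2/3)
  u_3 = (-1, 1, 0)

Orthogonality check:
  u_2 · u_1 = 0 (should be 0)
  u_3 · u_1 = 0 (should be 0)
  u_3 · u_2 = 0 (should be 0)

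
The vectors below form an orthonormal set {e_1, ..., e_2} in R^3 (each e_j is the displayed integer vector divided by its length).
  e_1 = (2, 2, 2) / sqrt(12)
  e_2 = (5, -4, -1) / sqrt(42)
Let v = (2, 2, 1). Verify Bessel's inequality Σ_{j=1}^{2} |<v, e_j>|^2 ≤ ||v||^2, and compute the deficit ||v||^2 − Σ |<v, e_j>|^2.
Σ |<v, e_j>|^2 = 117/14; ||v||^2 = 9; deficit = 9/14

Write each e_j = u_j / sqrt(<u_j, u_j>) where u_j is the displayed integer vector. Then <v, e_j> = <v, u_j> / sqrt(<u_j, u_j>), so |<v, e_j>|^2 = <v, u_j>^2 / <u_j, u_j>.
Coefficients: <v, e_1> = 10/sqrt(12), <v, e_2> = 1/sqrt(42).
Square and sum: Σ |<v, e_j>|^2 = 117/14.
Compute ||v||^2 = v·v = 9.
Deficit = 9 − 117/14 = 9/14 ≥ 0, confirming Bessel's inequality. (The deficit equals ||v − Σ <v,e_j> e_j||^2, the squared distance from v to span{e_j}.)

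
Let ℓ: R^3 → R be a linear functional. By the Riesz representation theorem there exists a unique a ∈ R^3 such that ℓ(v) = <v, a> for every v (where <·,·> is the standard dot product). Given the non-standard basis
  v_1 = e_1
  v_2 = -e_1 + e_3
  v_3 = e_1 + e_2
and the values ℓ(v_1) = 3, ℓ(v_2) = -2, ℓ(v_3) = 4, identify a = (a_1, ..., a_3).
a = (3, 1, 1)

Write a = (a_1, ..., a_3) in the standard basis. For each basis vector v_i, ℓ(v_i) = <v_i, a> is a linear equation in the a_j's. Collect the n equations into a matrix system V a = ℓ, where row i of V is v_i (expressed in the standard basis). Since V is invertible (lower-triangular with 1s on the diagonal, up to permutation), solve by back-substitution:
  V =
[[1, 0, 0],
 [-1, 0, 1],
 [1, 1, 0]]
  V a = (3, -2, 4)
Solving gives a = (3, 1, 1).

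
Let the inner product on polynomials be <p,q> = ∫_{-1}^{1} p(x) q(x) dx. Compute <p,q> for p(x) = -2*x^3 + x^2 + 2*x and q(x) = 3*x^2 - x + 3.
<p,q> = 8/3

Expand the product: p(x)·q(x) = -6*x^5 + 5*x^4 - x^3 + x^2 + 6*x.
∫_{-1}^{1} of each monomial x^k gives [2/(k+1) if k even, 0 if k odd]. Integrating term-by-term (or equivalently evaluating the antiderivative F(x) = -x^6 + x^5 - x^4/4 + x^3/3 + 3*x^2 at the endpoints):
  F(1) − F(−1) = 37/12 − (5/12) = 8/3.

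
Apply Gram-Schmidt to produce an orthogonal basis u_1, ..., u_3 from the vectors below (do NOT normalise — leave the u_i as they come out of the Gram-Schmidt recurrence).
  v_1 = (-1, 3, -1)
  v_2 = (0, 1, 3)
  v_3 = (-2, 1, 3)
Orthogonal basis:
  u_1 = (-1, 3, -1)
  u_2 = (0, 1, 3)
  u_3 = (-20/11, -6/11, 2/11)

Apply the Gram-Schmidt recurrence
  u_1 = v_1
  u_i = v_i − Σ_{j<i} ((v_i · u_j) / (u_j · u_j)) · u_j.

Step by step this gives:
  u_1 = (-1, 3, -1)
  u_2 = (0, 1, 3)
  u_3 = (-20/11, -6/11, 2/11)

Orthogonality check:
  u_2 · u_1 = 0 (should be 0)
  u_3 · u_1 = 0 (should be 0)
  u_3 · u_2 = 0 (should be 0)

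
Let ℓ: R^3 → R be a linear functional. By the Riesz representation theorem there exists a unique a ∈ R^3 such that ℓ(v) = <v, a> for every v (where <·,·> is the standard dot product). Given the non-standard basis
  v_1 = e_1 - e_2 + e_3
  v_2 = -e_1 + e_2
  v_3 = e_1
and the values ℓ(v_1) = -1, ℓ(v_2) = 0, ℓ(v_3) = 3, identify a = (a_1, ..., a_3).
a = (3, 3, -1)

Write a = (a_1, ..., a_3) in the standard basis. For each basis vector v_i, ℓ(v_i) = <v_i, a> is a linear equation in the a_j's. Collect the n equations into a matrix system V a = ℓ, where row i of V is v_i (expressed in the standard basis). Since V is invertible (lower-triangular with 1s on the diagonal, up to permutation), solve by back-substitution:
  V =
[[1, -1, 1],
 [-1, 1, 0],
 [1, 0, 0]]
  V a = (-1, 0, 3)
Solving gives a = (3, 3, -1).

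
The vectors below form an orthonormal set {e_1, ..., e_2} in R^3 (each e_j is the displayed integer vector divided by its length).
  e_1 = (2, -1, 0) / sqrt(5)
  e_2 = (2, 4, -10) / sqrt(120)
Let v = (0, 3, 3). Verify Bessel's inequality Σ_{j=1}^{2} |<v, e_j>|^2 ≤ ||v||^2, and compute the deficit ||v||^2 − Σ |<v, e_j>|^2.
Σ |<v, e_j>|^2 = 9/2; ||v||^2 = 18; deficit = 27/2

Write each e_j = u_j / sqrt(<u_j, u_j>) where u_j is the displayed integer vector. Then <v, e_j> = <v, u_j> / sqrt(<u_j, u_j>), so |<v, e_j>|^2 = <v, u_j>^2 / <u_j, u_j>.
Coefficients: <v, e_1> = -3/sqrt(5), <v, e_2> = -18/sqrt(120).
Square and sum: Σ |<v, e_j>|^2 = 9/2.
Compute ||v||^2 = v·v = 18.
Deficit = 18 − 9/2 = 27/2 ≥ 0, confirming Bessel's inequality. (The deficit equals ||v − Σ <v,e_j> e_j||^2, the squared distance from v to span{e_j}.)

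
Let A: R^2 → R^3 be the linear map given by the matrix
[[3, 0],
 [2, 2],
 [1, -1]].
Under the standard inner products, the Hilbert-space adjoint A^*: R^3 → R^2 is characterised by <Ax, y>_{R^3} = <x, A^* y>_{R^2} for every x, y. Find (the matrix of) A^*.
A^* = A^T =
[[3, 2, 1],
 [0, 2, -1]]

For real matrices with standard dot products, the defining identity <Ax, y> = <x, A^* y> gives (Ax)^T y = x^T (A^*) y, i.e. x^T A^T y = x^T (A^*) y. Since this holds for all x, y, we must have A^* = A^T. Therefore
A^* =
[[3, 2, 1],
 [0, 2, -1]].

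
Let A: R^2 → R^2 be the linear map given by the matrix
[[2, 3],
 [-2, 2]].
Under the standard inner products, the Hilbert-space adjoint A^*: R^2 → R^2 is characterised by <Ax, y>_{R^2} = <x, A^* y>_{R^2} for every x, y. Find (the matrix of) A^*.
A^* = A^T =
[[2, -2],
 [3, 2]]

For real matrices with standard dot products, the defining identity <Ax, y> = <x, A^* y> gives (Ax)^T y = x^T (A^*) y, i.e. x^T A^T y = x^T (A^*) y. Since this holds for all x, y, we must have A^* = A^T. Therefore
A^* =
[[2, -2],
 [3, 2]].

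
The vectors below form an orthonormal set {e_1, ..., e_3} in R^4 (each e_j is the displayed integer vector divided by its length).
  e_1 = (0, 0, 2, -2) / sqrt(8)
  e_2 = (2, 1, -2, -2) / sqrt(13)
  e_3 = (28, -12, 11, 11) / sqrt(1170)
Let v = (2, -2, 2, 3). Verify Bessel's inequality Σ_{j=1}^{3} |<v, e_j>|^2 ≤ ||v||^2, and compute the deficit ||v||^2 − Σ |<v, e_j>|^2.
Σ |<v, e_j>|^2 = 21; ||v||^2 = 21; deficit = 0

Write each e_j = u_j / sqrt(<u_j, u_j>) where u_j is the displayed integer vector. Then <v, e_j> = <v, u_j> / sqrt(<u_j, u_j>), so |<v, e_j>|^2 = <v, u_j>^2 / <u_j, u_j>.
Coefficients: <v, e_1> = -2/sqrt(8), <v, e_2> = -8/sqrt(13), <v, e_3> = 135/sqrt(1170).
Square and sum: Σ |<v, e_j>|^2 = 21.
Compute ||v||^2 = v·v = 21.
Deficit = 21 − 21 = 0 ≥ 0, confirming Bessel's inequality. (The deficit equals ||v − Σ <v,e_j> e_j||^2, the squared distance from v to span{e_j}.)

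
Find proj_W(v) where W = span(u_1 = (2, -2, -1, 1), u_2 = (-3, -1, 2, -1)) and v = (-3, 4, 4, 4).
proj_W(v) = (-270/101, 302/101, 131/101, -139/101)

Set up U = [u_1 | ... | u_2] ∈ R^(4×2). The projector onto W = col(U) is P = U (U^T U)^(-1) U^T.
Compute U^T U =
  [10, -7]
  [-7, 15],
and U^T v = (-14, 9).
Solve U^T U · c = U^T v for the coefficients: c = (-147/101, -8/101). The projection is proj_W(v) = U c.
Check: (v - proj_W(v)) · u_1 = 0  (should be 0).
Check: (v - proj_W(v)) · u_2 = 0  (should be 0).
Result: proj_W(v) = (-270/101, 302/101, 131/101, -139/101).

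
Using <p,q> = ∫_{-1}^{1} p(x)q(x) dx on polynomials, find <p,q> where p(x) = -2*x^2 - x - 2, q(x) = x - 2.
<p,q> = 10

Expand the product: p(x)·q(x) = -2*x^3 + 3*x^2 + 4.
∫_{-1}^{1} of each monomial x^k gives [2/(k+1) if k even, 0 if k odd]. Integrating term-by-term (or equivalently evaluating the antiderivative F(x) = -x^4/2 + x^3 + 4*x at the endpoints):
  F(1) − F(−1) = 9/2 − (-11/2) = 10.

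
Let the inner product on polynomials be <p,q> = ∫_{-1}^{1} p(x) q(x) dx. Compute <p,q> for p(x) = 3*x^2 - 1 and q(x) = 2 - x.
<p,q> = 0

Expand the product: p(x)·q(x) = -3*x^3 + 6*x^2 + x - 2.
∫_{-1}^{1} of each monomial x^k gives [2/(k+1) if k even, 0 if k odd]. Integrating term-by-term (or equivalently evaluating the antiderivative F(x) = -3*x^4/4 + 2*x^3 + x^2/2 - 2*x at the endpoints):
  F(1) − F(−1) = -1/4 − (-1/4) = 0.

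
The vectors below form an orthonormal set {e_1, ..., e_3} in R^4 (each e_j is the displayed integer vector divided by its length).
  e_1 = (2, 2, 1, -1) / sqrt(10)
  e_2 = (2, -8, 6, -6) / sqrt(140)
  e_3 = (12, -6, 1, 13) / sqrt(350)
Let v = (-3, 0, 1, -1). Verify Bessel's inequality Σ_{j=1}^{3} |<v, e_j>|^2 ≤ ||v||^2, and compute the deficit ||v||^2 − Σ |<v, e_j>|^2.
Σ |<v, e_j>|^2 = 211/25; ||v||^2 = 11; deficit = 64/25

Write each e_j = u_j / sqrt(<u_j, u_j>) where u_j is the displayed integer vector. Then <v, e_j> = <v, u_j> / sqrt(<u_j, u_j>), so |<v, e_j>|^2 = <v, u_j>^2 / <u_j, u_j>.
Coefficients: <v, e_1> = -4/sqrt(10), <v, e_2> = 6/sqrt(140), <v, e_3> = -48/sqrt(350).
Square and sum: Σ |<v, e_j>|^2 = 211/25.
Compute ||v||^2 = v·v = 11.
Deficit = 11 − 211/25 = 64/25 ≥ 0, confirming Bessel's inequality. (The deficit equals ||v − Σ <v,e_j> e_j||^2, the squared distance from v to span{e_j}.)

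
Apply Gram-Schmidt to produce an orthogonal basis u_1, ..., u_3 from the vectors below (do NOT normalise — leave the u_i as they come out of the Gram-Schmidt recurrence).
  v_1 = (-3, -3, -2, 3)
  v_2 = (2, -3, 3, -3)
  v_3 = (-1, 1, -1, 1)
Orthogonal basis:
  u_1 = (-3, -3, -2, 3)
  u_2 = (26/31, -129/31, 69/31, -57/31)
  u_3 = (-186/817, 1/19, 72/817, -5/43)

Apply the Gram-Schmidt recurrence
  u_1 = v_1
  u_i = v_i − Σ_{j<i} ((v_i · u_j) / (u_j · u_j)) · u_j.

Step by step this gives:
  u_1 = (-3, -3, -2, 3)
  u_2 = (26/31, -129/31, 69/31, -57/31)
  u_3 = (-186/817, 1/19, 72/817, -5/43)

Orthogonality check:
  u_2 · u_1 = 0 (should be 0)
  u_3 · u_1 = 0 (should be 0)
  u_3 · u_2 = 0 (should be 0)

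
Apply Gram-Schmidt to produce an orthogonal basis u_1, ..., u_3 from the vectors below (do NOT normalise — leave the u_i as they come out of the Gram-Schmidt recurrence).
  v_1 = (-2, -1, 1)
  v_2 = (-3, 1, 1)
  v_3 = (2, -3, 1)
Orthogonal basis:
  u_1 = (-2, -1, 1)
  u_2 = (-1, 2, 0)
  u_3 = (2/5, 1/5, 1)

Apply the Gram-Schmidt recurrence
  u_1 = v_1
  u_i = v_i − Σ_{j<i} ((v_i · u_j) / (u_j · u_j)) · u_j.

Step by step this gives:
  u_1 = (-2, -1, 1)
  u_2 = (-1, 2, 0)
  u_3 = (2/5, 1/5, 1)

Orthogonality check:
  u_2 · u_1 = 0 (should be 0)
  u_3 · u_1 = 0 (should be 0)
  u_3 · u_2 = 0 (should be 0)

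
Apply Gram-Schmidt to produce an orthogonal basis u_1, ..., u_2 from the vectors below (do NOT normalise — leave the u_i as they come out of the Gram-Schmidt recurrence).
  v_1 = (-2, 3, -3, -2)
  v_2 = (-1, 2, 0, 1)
Orthogonal basis:
  u_1 = (-2, 3, -3, -2)
  u_2 = (-7/13, 17/13, 9/13, 19/13)

Apply the Gram-Schmidt recurrence
  u_1 = v_1
  u_i = v_i − Σ_{j<i} ((v_i · u_j) / (u_j · u_j)) · u_j.

Step by step this gives:
  u_1 = (-2, 3, -3, -2)
  u_2 = (-7/13, 17/13, 9/13, 19/13)

Orthogonality check:
  u_2 · u_1 = 0 (should be 0)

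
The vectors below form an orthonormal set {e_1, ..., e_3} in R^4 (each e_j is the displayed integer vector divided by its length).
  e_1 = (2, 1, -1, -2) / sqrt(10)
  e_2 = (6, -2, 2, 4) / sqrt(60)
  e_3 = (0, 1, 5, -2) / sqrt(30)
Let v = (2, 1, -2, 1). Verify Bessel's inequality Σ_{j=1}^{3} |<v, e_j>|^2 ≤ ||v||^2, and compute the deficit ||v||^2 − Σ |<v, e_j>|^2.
Σ |<v, e_j>|^2 = 41/5; ||v||^2 = 10; deficit = 9/5

Write each e_j = u_j / sqrt(<u_j, u_j>) where u_j is the displayed integer vector. Then <v, e_j> = <v, u_j> / sqrt(<u_j, u_j>), so |<v, e_j>|^2 = <v, u_j>^2 / <u_j, u_j>.
Coefficients: <v, e_1> = 5/sqrt(10), <v, e_2> = 10/sqrt(60), <v, e_3> = -11/sqrt(30).
Square and sum: Σ |<v, e_j>|^2 = 41/5.
Compute ||v||^2 = v·v = 10.
Deficit = 10 − 41/5 = 9/5 ≥ 0, confirming Bessel's inequality. (The deficit equals ||v − Σ <v,e_j> e_j||^2, the squared distance from v to span{e_j}.)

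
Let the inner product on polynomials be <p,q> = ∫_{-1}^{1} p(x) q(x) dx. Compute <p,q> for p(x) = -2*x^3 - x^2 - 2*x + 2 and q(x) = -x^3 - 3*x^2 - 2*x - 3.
<p,q> = -752/105

Expand the product: p(x)·q(x) = 2*x^6 + 7*x^5 + 9*x^4 + 12*x^3 + x^2 + 2*x - 6.
∫_{-1}^{1} of each monomial x^k gives [2/(k+1) if k even, 0 if k odd]. Integrating term-by-term (or equivalently evaluating the antiderivative F(x) = 2*x^7/7 + 7*x^6/6 + 9*x^5/5 + 3*x^4 + x^3/3 + x^2 - 6*x at the endpoints):
  F(1) − F(−1) = 111/70 − (1837/210) = -752/105.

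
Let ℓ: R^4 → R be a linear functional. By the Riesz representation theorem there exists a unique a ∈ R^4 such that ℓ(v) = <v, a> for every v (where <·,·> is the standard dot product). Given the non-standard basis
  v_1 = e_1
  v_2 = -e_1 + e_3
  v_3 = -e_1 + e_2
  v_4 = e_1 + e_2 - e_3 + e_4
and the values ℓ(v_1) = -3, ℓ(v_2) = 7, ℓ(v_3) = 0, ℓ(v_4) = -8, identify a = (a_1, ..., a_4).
a = (-3, -3, 4, 2)

Write a = (a_1, ..., a_4) in the standard basis. For each basis vector v_i, ℓ(v_i) = <v_i, a> is a linear equation in the a_j's. Collect the n equations into a matrix system V a = ℓ, where row i of V is v_i (expressed in the standard basis). Since V is invertible (lower-triangular with 1s on the diagonal, up to permutation), solve by back-substitution:
  V =
[[1, 0, 0, 0],
 [-1, 0, 1, 0],
 [-1, 1, 0, 0],
 [1, 1, -1, 1]]
  V a = (-3, 7, 0, -8)
Solving gives a = (-3, -3, 4, 2).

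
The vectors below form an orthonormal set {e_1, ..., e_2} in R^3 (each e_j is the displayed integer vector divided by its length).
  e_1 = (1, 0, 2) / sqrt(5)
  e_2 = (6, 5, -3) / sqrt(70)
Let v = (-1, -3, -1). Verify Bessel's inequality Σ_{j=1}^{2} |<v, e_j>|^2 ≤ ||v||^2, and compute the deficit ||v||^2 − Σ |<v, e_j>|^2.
Σ |<v, e_j>|^2 = 45/7; ||v||^2 = 11; deficit = 32/7

Write each e_j = u_j / sqrt(<u_j, u_j>) where u_j is the displayed integer vector. Then <v, e_j> = <v, u_j> / sqrt(<u_j, u_j>), so |<v, e_j>|^2 = <v, u_j>^2 / <u_j, u_j>.
Coefficients: <v, e_1> = -3/sqrt(5), <v, e_2> = -18/sqrt(70).
Square and sum: Σ |<v, e_j>|^2 = 45/7.
Compute ||v||^2 = v·v = 11.
Deficit = 11 − 45/7 = 32/7 ≥ 0, confirming Bessel's inequality. (The deficit equals ||v − Σ <v,e_j> e_j||^2, the squared distance from v to span{e_j}.)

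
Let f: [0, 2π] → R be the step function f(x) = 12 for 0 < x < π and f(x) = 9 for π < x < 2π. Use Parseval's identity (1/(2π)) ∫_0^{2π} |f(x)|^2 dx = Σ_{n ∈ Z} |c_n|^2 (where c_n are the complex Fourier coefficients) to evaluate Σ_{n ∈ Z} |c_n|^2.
Σ |c_n|^2 = 225/2

Parseval equates the L^2 energy of f (normalised by 1/(2π)) with the ℓ^2 sum of its Fourier coefficients: (1/(2π)) ∫_0^{2π} |f|^2 = Σ |c_n|^2.
Compute the left side: (1/(2π)) [∫_0^π 12^2 dx + ∫_π^{2π} 9^2 dx] = (1/(2π)) · (144π + 81π) = (144 + 81)/2 = 225/2.
So Σ_{n ∈ Z} |c_n|^2 = 225/2.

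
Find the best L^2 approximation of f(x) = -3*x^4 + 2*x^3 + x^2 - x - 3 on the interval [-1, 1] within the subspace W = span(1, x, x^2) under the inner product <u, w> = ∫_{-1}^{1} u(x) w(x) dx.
g(x) = -11*x^2/7 + x/5 - 96/35

The best approximation g ∈ W is the orthogonal projection of f onto W. Writing g = a_0 + a_1 x + a_2 x^2, the coefficients solve the normal equations G · a = b where
  G_{ij} = <φ_i, φ_j> and b_i = <f, φ_i>, with φ_0 = 1, φ_1 = x, φ_2 = x^2.
G =
  [2, 0, 2/3]
  [0, 2/3, 0]
  [2/3, 0, 2/5],
b = (-98/15, 2/15, -86/35).
Solving gives a_0 = -96/35, a_1 = 1/5, a_2 = -11/7, so
  g(x) = -11*x^2/7 + x/5 - 96/35.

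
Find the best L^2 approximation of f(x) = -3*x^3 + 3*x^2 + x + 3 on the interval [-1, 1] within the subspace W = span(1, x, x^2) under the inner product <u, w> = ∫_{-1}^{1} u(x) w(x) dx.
g(x) = 3*x^2 - 4*x/5 + 3

The best approximation g ∈ W is the orthogonal projection of f onto W. Writing g = a_0 + a_1 x + a_2 x^2, the coefficients solve the normal equations G · a = b where
  G_{ij} = <φ_i, φ_j> and b_i = <f, φ_i>, with φ_0 = 1, φ_1 = x, φ_2 = x^2.
G =
  [2, 0, 2/3]
  [0, 2/3, 0]
  [2/3, 0, 2/5],
b = (8, -8/15, 16/5).
Solving gives a_0 = 3, a_1 = -4/5, a_2 = 3, so
  g(x) = 3*x^2 - 4*x/5 + 3.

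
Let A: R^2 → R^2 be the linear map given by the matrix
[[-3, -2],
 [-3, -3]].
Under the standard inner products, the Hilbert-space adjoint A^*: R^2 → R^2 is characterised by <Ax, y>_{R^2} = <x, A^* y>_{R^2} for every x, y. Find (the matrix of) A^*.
A^* = A^T =
[[-3, -3],
 [-2, -3]]

For real matrices with standard dot products, the defining identity <Ax, y> = <x, A^* y> gives (Ax)^T y = x^T (A^*) y, i.e. x^T A^T y = x^T (A^*) y. Since this holds for all x, y, we must have A^* = A^T. Therefore
A^* =
[[-3, -3],
 [-2, -3]].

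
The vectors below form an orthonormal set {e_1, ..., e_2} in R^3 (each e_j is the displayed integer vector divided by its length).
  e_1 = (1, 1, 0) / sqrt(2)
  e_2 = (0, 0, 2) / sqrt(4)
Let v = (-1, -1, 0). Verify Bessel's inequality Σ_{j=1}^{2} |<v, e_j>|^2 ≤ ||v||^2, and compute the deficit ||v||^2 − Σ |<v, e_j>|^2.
Σ |<v, e_j>|^2 = 2; ||v||^2 = 2; deficit = 0

Write each e_j = u_j / sqrt(<u_j, u_j>) where u_j is the displayed integer vector. Then <v, e_j> = <v, u_j> / sqrt(<u_j, u_j>), so |<v, e_j>|^2 = <v, u_j>^2 / <u_j, u_j>.
Coefficients: <v, e_1> = -2/sqrt(2), <v, e_2> = 0/sqrt(4).
Square and sum: Σ |<v, e_j>|^2 = 2.
Compute ||v||^2 = v·v = 2.
Deficit = 2 − 2 = 0 ≥ 0, confirming Bessel's inequality. (The deficit equals ||v − Σ <v,e_j> e_j||^2, the squared distance from v to span{e_j}.)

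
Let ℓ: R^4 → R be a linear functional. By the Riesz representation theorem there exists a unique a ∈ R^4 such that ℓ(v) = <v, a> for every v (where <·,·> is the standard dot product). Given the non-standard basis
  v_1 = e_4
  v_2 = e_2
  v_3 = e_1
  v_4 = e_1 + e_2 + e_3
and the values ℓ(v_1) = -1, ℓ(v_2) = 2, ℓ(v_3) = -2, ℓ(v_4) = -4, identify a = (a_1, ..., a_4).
a = (-2, 2, -4, -1)

Write a = (a_1, ..., a_4) in the standard basis. For each basis vector v_i, ℓ(v_i) = <v_i, a> is a linear equation in the a_j's. Collect the n equations into a matrix system V a = ℓ, where row i of V is v_i (expressed in the standard basis). Since V is invertible (lower-triangular with 1s on the diagonal, up to permutation), solve by back-substitution:
  V =
[[0, 0, 0, 1],
 [0, 1, 0, 0],
 [1, 0, 0, 0],
 [1, 1, 1, 0]]
  V a = (-1, 2, -2, -4)
Solving gives a = (-2, 2, -4, -1).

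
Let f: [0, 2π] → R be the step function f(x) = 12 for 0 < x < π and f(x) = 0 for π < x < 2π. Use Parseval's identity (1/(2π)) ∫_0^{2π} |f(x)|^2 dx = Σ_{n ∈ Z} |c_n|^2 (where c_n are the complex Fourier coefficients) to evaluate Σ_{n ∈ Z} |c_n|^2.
Σ |c_n|^2 = 72

Parseval equates the L^2 energy of f (normalised by 1/(2π)) with the ℓ^2 sum of its Fourier coefficients: (1/(2π)) ∫_0^{2π} |f|^2 = Σ |c_n|^2.
Compute the left side: (1/(2π)) [∫_0^π 12^2 dx + ∫_π^{2π} 0^2 dx] = (1/(2π)) · (144π + 0π) = (144 + 0)/2 = 72.
So Σ_{n ∈ Z} |c_n|^2 = 72.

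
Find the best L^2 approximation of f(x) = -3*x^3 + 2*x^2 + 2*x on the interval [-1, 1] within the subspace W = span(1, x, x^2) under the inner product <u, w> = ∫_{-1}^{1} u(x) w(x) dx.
g(x) = 2*x^2 + x/5

The best approximation g ∈ W is the orthogonal projection of f onto W. Writing g = a_0 + a_1 x + a_2 x^2, the coefficients solve the normal equations G · a = b where
  G_{ij} = <φ_i, φ_j> and b_i = <f, φ_i>, with φ_0 = 1, φ_1 = x, φ_2 = x^2.
G =
  [2, 0, 2/3]
  [0, 2/3, 0]
  [2/3, 0, 2/5],
b = (4/3, 2/15, 4/5).
Solving gives a_0 = 0, a_1 = 1/5, a_2 = 2, so
  g(x) = 2*x^2 + x/5.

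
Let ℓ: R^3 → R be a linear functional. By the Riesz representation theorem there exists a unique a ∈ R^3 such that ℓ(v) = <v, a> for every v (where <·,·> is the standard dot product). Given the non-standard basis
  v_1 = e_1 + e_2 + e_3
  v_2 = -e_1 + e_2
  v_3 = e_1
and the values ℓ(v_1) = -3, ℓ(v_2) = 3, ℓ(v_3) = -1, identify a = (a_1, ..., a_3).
a = (-1, 2, -4)

Write a = (a_1, ..., a_3) in the standard basis. For each basis vector v_i, ℓ(v_i) = <v_i, a> is a linear equation in the a_j's. Collect the n equations into a matrix system V a = ℓ, where row i of V is v_i (expressed in the standard basis). Since V is invertible (lower-triangular with 1s on the diagonal, up to permutation), solve by back-substitution:
  V =
[[1, 1, 1],
 [-1, 1, 0],
 [1, 0, 0]]
  V a = (-3, 3, -1)
Solving gives a = (-1, 2, -4).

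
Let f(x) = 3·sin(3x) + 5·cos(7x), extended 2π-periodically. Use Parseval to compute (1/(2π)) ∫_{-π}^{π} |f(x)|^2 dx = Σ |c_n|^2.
Σ |c_n|^2 = 17

Expand |f|^2 and use orthogonality of {sin(nx), cos(mx)} on [-π, π]:
  ∫_{-π}^{π} sin(nx)^2 dx = π, ∫ cos(mx)^2 dx = π, and cross terms integrate to 0.
So ∫_{-π}^{π} f(x)^2 dx = 3^2 · π + 5^2 · π = (9 + 25)π.
Divide by 2π: (9 + 25)/2 = 17.
By Parseval, this equals Σ |c_n|^2.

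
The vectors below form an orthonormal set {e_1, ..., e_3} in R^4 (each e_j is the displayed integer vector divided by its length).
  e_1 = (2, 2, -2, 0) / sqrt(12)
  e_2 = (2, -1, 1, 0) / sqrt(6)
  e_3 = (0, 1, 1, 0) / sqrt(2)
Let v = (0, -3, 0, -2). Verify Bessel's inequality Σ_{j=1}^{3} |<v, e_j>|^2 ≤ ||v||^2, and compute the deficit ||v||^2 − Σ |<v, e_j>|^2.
Σ |<v, e_j>|^2 = 9; ||v||^2 = 13; deficit = 4

Write each e_j = u_j / sqrt(<u_j, u_j>) where u_j is the displayed integer vector. Then <v, e_j> = <v, u_j> / sqrt(<u_j, u_j>), so |<v, e_j>|^2 = <v, u_j>^2 / <u_j, u_j>.
Coefficients: <v, e_1> = -6/sqrt(12), <v, e_2> = 3/sqrt(6), <v, e_3> = -3/sqrt(2).
Square and sum: Σ |<v, e_j>|^2 = 9.
Compute ||v||^2 = v·v = 13.
Deficit = 13 − 9 = 4 ≥ 0, confirming Bessel's inequality. (The deficit equals ||v − Σ <v,e_j> e_j||^2, the squared distance from v to span{e_j}.)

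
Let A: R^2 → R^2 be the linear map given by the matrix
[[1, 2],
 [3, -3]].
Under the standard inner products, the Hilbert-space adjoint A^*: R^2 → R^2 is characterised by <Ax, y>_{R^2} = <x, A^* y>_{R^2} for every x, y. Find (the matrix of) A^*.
A^* = A^T =
[[1, 3],
 [2, -3]]

For real matrices with standard dot products, the defining identity <Ax, y> = <x, A^* y> gives (Ax)^T y = x^T (A^*) y, i.e. x^T A^T y = x^T (A^*) y. Since this holds for all x, y, we must have A^* = A^T. Therefore
A^* =
[[1, 3],
 [2, -3]].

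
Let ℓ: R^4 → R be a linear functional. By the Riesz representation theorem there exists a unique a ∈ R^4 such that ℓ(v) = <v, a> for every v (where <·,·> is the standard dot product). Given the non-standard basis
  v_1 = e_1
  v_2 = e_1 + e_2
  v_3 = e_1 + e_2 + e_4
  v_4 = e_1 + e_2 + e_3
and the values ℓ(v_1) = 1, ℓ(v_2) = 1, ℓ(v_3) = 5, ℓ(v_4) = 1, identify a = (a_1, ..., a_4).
a = (1, 0, 0, 4)

Write a = (a_1, ..., a_4) in the standard basis. For each basis vector v_i, ℓ(v_i) = <v_i, a> is a linear equation in the a_j's. Collect the n equations into a matrix system V a = ℓ, where row i of V is v_i (expressed in the standard basis). Since V is invertible (lower-triangular with 1s on the diagonal, up to permutation), solve by back-substitution:
  V =
[[1, 0, 0, 0],
 [1, 1, 0, 0],
 [1, 1, 0, 1],
 [1, 1, 1, 0]]
  V a = (1, 1, 5, 1)
Solving gives a = (1, 0, 0, 4).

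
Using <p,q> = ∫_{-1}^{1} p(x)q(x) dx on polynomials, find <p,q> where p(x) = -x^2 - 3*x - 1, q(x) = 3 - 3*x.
<p,q> = -2

Expand the product: p(x)·q(x) = 3*x^3 + 6*x^2 - 6*x - 3.
∫_{-1}^{1} of each monomial x^k gives [2/(k+1) if k even, 0 if k odd]. Integrating term-by-term (or equivalently evaluating the antiderivative F(x) = 3*x^4/4 + 2*x^3 - 3*x^2 - 3*x at the endpoints):
  F(1) − F(−1) = -13/4 − (-5/4) = -2.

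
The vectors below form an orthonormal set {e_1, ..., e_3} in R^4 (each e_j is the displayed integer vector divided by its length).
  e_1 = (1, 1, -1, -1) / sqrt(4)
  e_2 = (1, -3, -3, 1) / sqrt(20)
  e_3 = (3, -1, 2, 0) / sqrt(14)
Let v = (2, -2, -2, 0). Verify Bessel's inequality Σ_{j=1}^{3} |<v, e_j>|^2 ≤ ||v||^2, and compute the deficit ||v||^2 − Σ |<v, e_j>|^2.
Σ |<v, e_j>|^2 = 418/35; ||v||^2 = 12; deficit = 2/35

Write each e_j = u_j / sqrt(<u_j, u_j>) where u_j is the displayed integer vector. Then <v, e_j> = <v, u_j> / sqrt(<u_j, u_j>), so |<v, e_j>|^2 = <v, u_j>^2 / <u_j, u_j>.
Coefficients: <v, e_1> = 2/sqrt(4), <v, e_2> = 14/sqrt(20), <v, e_3> = 4/sqrt(14).
Square and sum: Σ |<v, e_j>|^2 = 418/35.
Compute ||v||^2 = v·v = 12.
Deficit = 12 − 418/35 = 2/35 ≥ 0, confirming Bessel's inequality. (The deficit equals ||v − Σ <v,e_j> e_j||^2, the squared distance from v to span{e_j}.)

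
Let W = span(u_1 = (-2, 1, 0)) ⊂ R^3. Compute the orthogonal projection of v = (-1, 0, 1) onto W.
proj_W(v) = (-4/5, 2/5, 0)

Set up U = [u_1 | ... | u_1] ∈ R^(3×1). The projector onto W = col(U) is P = U (U^T U)^(-1) U^T.
Compute U^T U =
  [5],
and U^T v = (2).
Solve U^T U · c = U^T v for the coefficients: c = (2/5). The projection is proj_W(v) = U c.
Check: (v - proj_W(v)) · u_1 = 0  (should be 0).
Result: proj_W(v) = (-4/5, 2/5, 0).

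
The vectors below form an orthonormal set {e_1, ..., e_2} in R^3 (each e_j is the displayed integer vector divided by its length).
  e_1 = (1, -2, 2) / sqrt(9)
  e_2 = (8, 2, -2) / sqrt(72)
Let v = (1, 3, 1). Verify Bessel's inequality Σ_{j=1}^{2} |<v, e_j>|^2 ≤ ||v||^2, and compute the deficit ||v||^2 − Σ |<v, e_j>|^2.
Σ |<v, e_j>|^2 = 3; ||v||^2 = 11; deficit = 8

Write each e_j = u_j / sqrt(<u_j, u_j>) where u_j is the displayed integer vector. Then <v, e_j> = <v, u_j> / sqrt(<u_j, u_j>), so |<v, e_j>|^2 = <v, u_j>^2 / <u_j, u_j>.
Coefficients: <v, e_1> = -3/sqrt(9), <v, e_2> = 12/sqrt(72).
Square and sum: Σ |<v, e_j>|^2 = 3.
Compute ||v||^2 = v·v = 11.
Deficit = 11 − 3 = 8 ≥ 0, confirming Bessel's inequality. (The deficit equals ||v − Σ <v,e_j> e_j||^2, the squared distance from v to span{e_j}.)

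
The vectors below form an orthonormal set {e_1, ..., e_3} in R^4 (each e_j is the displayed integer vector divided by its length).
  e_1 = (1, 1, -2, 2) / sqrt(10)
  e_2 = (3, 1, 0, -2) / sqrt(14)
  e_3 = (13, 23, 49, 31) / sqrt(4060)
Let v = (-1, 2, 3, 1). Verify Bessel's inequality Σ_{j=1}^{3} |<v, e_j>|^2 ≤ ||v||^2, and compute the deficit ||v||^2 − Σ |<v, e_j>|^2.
Σ |<v, e_j>|^2 = 1451/116; ||v||^2 = 15; deficit = 289/116

Write each e_j = u_j / sqrt(<u_j, u_j>) where u_j is the displayed integer vector. Then <v, e_j> = <v, u_j> / sqrt(<u_j, u_j>), so |<v, e_j>|^2 = <v, u_j>^2 / <u_j, u_j>.
Coefficients: <v, e_1> = -3/sqrt(10), <v, e_2> = -3/sqrt(14), <v, e_3> = 211/sqrt(4060).
Square and sum: Σ |<v, e_j>|^2 = 1451/116.
Compute ||v||^2 = v·v = 15.
Deficit = 15 − 1451/116 = 289/116 ≥ 0, confirming Bessel's inequality. (The deficit equals ||v − Σ <v,e_j> e_j||^2, the squared distance from v to span{e_j}.)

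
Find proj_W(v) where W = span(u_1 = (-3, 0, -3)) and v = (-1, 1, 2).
proj_W(v) = (1/2, 0, 1/2)

Set up U = [u_1 | ... | u_1] ∈ R^(3×1). The projector onto W = col(U) is P = U (U^T U)^(-1) U^T.
Compute U^T U =
  [18],
and U^T v = (-3).
Solve U^T U · c = U^T v for the coefficients: c = (-1/6). The projection is proj_W(v) = U c.
Check: (v - proj_W(v)) · u_1 = 0  (should be 0).
Result: proj_W(v) = (1/2, 0, 1/2).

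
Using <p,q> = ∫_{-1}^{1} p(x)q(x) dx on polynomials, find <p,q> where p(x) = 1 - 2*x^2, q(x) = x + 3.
<p,q> = 2

Expand the product: p(x)·q(x) = -2*x^3 - 6*x^2 + x + 3.
∫_{-1}^{1} of each monomial x^k gives [2/(k+1) if k even, 0 if k odd]. Integrating term-by-term (or equivalently evaluating the antiderivative F(x) = -x^4/2 - 2*x^3 + x^2/2 + 3*x at the endpoints):
  F(1) − F(−1) = 1 − (-1) = 2.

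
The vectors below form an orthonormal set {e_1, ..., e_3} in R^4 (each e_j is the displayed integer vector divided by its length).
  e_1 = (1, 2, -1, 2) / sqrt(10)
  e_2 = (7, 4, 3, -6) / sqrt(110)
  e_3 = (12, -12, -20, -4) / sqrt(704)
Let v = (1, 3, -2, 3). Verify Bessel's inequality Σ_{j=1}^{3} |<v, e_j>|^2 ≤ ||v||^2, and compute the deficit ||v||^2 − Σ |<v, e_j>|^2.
Σ |<v, e_j>|^2 = 91/4; ||v||^2 = 23; deficit = 1/4

Write each e_j = u_j / sqrt(<u_j, u_j>) where u_j is the displayed integer vector. Then <v, e_j> = <v, u_j> / sqrt(<u_j, u_j>), so |<v, e_j>|^2 = <v, u_j>^2 / <u_j, u_j>.
Coefficients: <v, e_1> = 15/sqrt(10), <v, e_2> = -5/sqrt(110), <v, e_3> = 4/sqrt(704).
Square and sum: Σ |<v, e_j>|^2 = 91/4.
Compute ||v||^2 = v·v = 23.
Deficit = 23 − 91/4 = 1/4 ≥ 0, confirming Bessel's inequality. (The deficit equals ||v − Σ <v,e_j> e_j||^2, the squared distance from v to span{e_j}.)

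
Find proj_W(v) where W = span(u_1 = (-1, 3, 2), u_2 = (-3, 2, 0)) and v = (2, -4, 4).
proj_W(v) = (378/101, -140/101, 96/101)

Set up U = [u_1 | ... | u_2] ∈ R^(3×2). The projector onto W = col(U) is P = U (U^T U)^(-1) U^T.
Compute U^T U =
  [14, 9]
  [9, 13],
and U^T v = (-6, -14).
Solve U^T U · c = U^T v for the coefficients: c = (48/101, -142/101). The projection is proj_W(v) = U c.
Check: (v - proj_W(v)) · u_1 = 0  (should be 0).
Check: (v - proj_W(v)) · u_2 = 0  (should be 0).
Result: proj_W(v) = (378/101, -140/101, 96/101).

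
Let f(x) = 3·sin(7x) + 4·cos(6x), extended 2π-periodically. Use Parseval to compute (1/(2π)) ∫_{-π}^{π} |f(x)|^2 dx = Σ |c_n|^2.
Σ |c_n|^2 = 25/2

Expand |f|^2 and use orthogonality of {sin(nx), cos(mx)} on [-π, π]:
  ∫_{-π}^{π} sin(nx)^2 dx = π, ∫ cos(mx)^2 dx = π, and cross terms integrate to 0.
So ∫_{-π}^{π} f(x)^2 dx = 3^2 · π + 4^2 · π = (9 + 16)π.
Divide by 2π: (9 + 16)/2 = 25/2.
By Parseval, this equals Σ |c_n|^2.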